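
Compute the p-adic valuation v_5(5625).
v_5(5625) = 4

v_5(n) is the largest exponent k such that 5^k divides n. Factor out: 5625 = 5^4 · 9. (Sign doesn't affect v_p.) So v_5(5625) = 4.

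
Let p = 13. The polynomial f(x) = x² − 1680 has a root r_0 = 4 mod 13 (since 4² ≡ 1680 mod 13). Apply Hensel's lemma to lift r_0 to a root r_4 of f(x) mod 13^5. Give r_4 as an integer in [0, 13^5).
r_4 = 190337 (mod 371293)

Hensel's recurrence: r_{i+1} = r_i − f(r_i)·(f′(r_i))^{-1} mod 13^{i+2}, with f′(x) = 2x. Iterate:
  r_0 = 4 (mod 13)
  r_1 = 43 (mod 169)
  r_2 = 1395 (mod 2197)
  r_3 = 18971 (mod 28561)
  r_4 = 190337 (mod 371293)
Final: r_4 = 190337, and one checks f(r_4) ≡ 0 mod 13^5.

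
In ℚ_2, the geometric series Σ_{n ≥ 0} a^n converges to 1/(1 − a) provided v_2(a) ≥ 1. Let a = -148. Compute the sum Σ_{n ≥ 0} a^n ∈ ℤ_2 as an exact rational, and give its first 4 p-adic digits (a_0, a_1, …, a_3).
Σ a^n = 1/(1 − a) = 1/149;  first 4 digits = (1, 0, 1, 1)

v_2(a) = 2 ≥ 1, so the series converges in ℤ_2 to 1/(1 − a) = 1/(1 − (-148)) = 1/149. Expand this rational in ℤ_2: compute digits iteratively via d_i = x_i mod 2, x_{i+1} = (x_i − d_i)/2. The first 4 digits are (1, 0, 1, 1).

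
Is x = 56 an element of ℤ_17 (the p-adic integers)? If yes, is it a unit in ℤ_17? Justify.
x ∈ ℤ_17^× (unit); v_17(x) = 0

ℤ_17 = {x ∈ ℚ_17 : v_17(x) ≥ 0} and ℤ_17^× = {x ∈ ℤ_17 : v_17(x) = 0}. Here v_17(56) = v_17(num) − v_17(den) = 0; compare against these criteria.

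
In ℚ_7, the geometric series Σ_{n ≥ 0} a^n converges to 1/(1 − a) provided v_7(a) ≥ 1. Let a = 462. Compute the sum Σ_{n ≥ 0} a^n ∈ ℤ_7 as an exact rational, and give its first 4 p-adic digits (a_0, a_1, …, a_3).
Σ a^n = 1/(1 − a) = -1/461;  first 4 digits = (1, 3, 4, 6)

v_7(a) = 1 ≥ 1, so the series converges in ℤ_7 to 1/(1 − a) = 1/(1 − 462) = -1/461. Expand this rational in ℤ_7: compute digits iteratively via d_i = x_i mod 7, x_{i+1} = (x_i − d_i)/7. The first 4 digits are (1, 3, 4, 6).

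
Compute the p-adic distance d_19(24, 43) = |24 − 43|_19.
d_19(24, 43) = 1/19

Step 1 — x − y = 24 − 43 = -19. Step 2 — v_19(-19) = 1 (factor: -19 = −(19^1 · 1); the sign does not affect v_p). Step 3 — |x − y|_19 = 19^{-1} = 1/19.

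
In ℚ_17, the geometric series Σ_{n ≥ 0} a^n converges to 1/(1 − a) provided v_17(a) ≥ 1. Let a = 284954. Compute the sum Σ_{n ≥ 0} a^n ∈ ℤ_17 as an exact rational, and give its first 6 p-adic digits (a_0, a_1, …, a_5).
Σ a^n = 1/(1 − a) = -1/284953;  first 6 digits = (1, 0, 0, 7, 3, 0)

v_17(a) = 3 ≥ 1, so the series converges in ℤ_17 to 1/(1 − a) = 1/(1 − 284954) = -1/284953. Expand this rational in ℤ_17: compute digits iteratively via d_i = x_i mod 17, x_{i+1} = (x_i − d_i)/17. The first 6 digits are (1, 0, 0, 7, 3, 0).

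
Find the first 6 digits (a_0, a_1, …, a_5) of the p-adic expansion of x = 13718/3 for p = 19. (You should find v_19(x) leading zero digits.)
(a_0, …, a_5) = (0, 0, 0, 7, 6, 6)

v_19(13718/3) = 3, so a_0 = ... = a_2 = 0. Factor out: x = 19^3 · u with u = 2/3 a unit in ℤ_19. Expand u iteratively via a_{v+i} = u_i mod 19, u_{i+1} = (u_i − a_{v+i})/19:
  u_0 = 2/3;  a_3 = 7;  u_1 = (u_0 − 7)/19 = -1/3
  u_1 = -1/3;  a_4 = 6;  u_2 = (u_1 − 6)/19 = -1/3
  u_2 = -1/3;  a_5 = 6;  u_3 = (u_2 − 6)/19 = -1/3
Digits: (0, 0, 0, 7, 6, 6).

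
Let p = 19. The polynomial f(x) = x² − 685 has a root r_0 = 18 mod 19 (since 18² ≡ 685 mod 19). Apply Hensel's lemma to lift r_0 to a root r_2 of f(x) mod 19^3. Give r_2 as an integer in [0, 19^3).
r_2 = 3267 (mod 6859)

Hensel's recurrence: r_{i+1} = r_i − f(r_i)·(f′(r_i))^{-1} mod 19^{i+2}, with f′(x) = 2x. Iterate:
  r_0 = 18 (mod 19)
  r_1 = 18 (mod 361)
  r_2 = 3267 (mod 6859)
Final: r_2 = 3267, and one checks f(r_2) ≡ 0 mod 19^3.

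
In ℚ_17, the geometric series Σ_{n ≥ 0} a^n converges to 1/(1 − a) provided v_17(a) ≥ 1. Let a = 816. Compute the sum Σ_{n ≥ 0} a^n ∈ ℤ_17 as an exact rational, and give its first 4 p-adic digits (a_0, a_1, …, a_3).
Σ a^n = 1/(1 − a) = -1/815;  first 4 digits = (1, 14, 11, 6)

v_17(a) = 1 ≥ 1, so the series converges in ℤ_17 to 1/(1 − a) = 1/(1 − 816) = -1/815. Expand this rational in ℤ_17: compute digits iteratively via d_i = x_i mod 17, x_{i+1} = (x_i − d_i)/17. The first 4 digits are (1, 14, 11, 6).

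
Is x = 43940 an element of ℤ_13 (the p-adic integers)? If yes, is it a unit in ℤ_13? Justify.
x ∈ ℤ_13 but not a unit; v_13(x) = 3 > 0

ℤ_13 = {x ∈ ℚ_13 : v_13(x) ≥ 0} and ℤ_13^× = {x ∈ ℤ_13 : v_13(x) = 0}. Here v_13(43940) = v_13(num) − v_13(den) = 3; compare against these criteria.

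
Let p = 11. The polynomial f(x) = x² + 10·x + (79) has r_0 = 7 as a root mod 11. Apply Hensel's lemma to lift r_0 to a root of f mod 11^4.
r_3 = 4748 (mod 14641)

Hensel: r_{i+1} = r_i − f(r_i)·(f′(r_i))^{-1} mod 11^{i+2}, f′(x) = 2x + 10. Iterate:
  r_0 = 7 (mod 11)
  r_1 = 29 (mod 121)
  r_2 = 755 (mod 1331)
  r_3 = 4748 (mod 14641)
Final: r = 4748 satisfies f(r) ≡ 0 mod 11^4.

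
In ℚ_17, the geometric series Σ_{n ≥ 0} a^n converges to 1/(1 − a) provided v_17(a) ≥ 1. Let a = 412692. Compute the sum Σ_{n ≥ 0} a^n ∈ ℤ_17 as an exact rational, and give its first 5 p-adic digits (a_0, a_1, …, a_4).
Σ a^n = 1/(1 − a) = -1/412691;  first 5 digits = (1, 0, 0, 16, 4)

v_17(a) = 3 ≥ 1, so the series converges in ℤ_17 to 1/(1 − a) = 1/(1 − 412692) = -1/412691. Expand this rational in ℤ_17: compute digits iteratively via d_i = x_i mod 17, x_{i+1} = (x_i − d_i)/17. The first 5 digits are (1, 0, 0, 16, 4).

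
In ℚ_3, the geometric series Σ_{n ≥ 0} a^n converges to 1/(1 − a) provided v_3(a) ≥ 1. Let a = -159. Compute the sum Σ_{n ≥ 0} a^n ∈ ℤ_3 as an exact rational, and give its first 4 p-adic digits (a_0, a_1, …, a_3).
Σ a^n = 1/(1 − a) = 1/160;  first 4 digits = (1, 1, 1, 1)

v_3(a) = 1 ≥ 1, so the series converges in ℤ_3 to 1/(1 − a) = 1/(1 − (-159)) = 1/160. Expand this rational in ℤ_3: compute digits iteratively via d_i = x_i mod 3, x_{i+1} = (x_i − d_i)/3. The first 4 digits are (1, 1, 1, 1).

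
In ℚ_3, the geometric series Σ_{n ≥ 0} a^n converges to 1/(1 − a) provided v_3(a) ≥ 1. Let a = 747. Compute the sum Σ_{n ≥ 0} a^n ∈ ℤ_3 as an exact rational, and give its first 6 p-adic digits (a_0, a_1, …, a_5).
Σ a^n = 1/(1 − a) = -1/746;  first 6 digits = (1, 0, 2, 0, 1, 1)

v_3(a) = 2 ≥ 1, so the series converges in ℤ_3 to 1/(1 − a) = 1/(1 − 747) = -1/746. Expand this rational in ℤ_3: compute digits iteratively via d_i = x_i mod 3, x_{i+1} = (x_i − d_i)/3. The first 6 digits are (1, 0, 2, 0, 1, 1).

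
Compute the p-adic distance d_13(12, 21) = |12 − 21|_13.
d_13(12, 21) = 1

Step 1 — x − y = 12 − 21 = -9. Step 2 — v_13(-9) = 0 (factor: -9 = −(13^0 · 9); the sign does not affect v_p). Step 3 — |x − y|_13 = 13^{0} = 1.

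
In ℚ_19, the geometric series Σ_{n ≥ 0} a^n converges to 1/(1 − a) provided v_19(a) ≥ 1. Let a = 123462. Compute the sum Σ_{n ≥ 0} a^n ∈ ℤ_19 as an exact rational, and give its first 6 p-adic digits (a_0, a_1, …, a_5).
Σ a^n = 1/(1 − a) = -1/123461;  first 6 digits = (1, 0, 0, 18, 0, 0)

v_19(a) = 3 ≥ 1, so the series converges in ℤ_19 to 1/(1 − a) = 1/(1 − 123462) = -1/123461. Expand this rational in ℤ_19: compute digits iteratively via d_i = x_i mod 19, x_{i+1} = (x_i − d_i)/19. The first 6 digits are (1, 0, 0, 18, 0, 0).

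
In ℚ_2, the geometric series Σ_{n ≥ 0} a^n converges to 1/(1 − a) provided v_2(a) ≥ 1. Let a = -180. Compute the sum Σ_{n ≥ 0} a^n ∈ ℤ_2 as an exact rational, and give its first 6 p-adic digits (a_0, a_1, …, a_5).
Σ a^n = 1/(1 − a) = 1/181;  first 6 digits = (1, 0, 1, 1, 1, 0)

v_2(a) = 2 ≥ 1, so the series converges in ℤ_2 to 1/(1 − a) = 1/(1 − (-180)) = 1/181. Expand this rational in ℤ_2: compute digits iteratively via d_i = x_i mod 2, x_{i+1} = (x_i − d_i)/2. The first 6 digits are (1, 0, 1, 1, 1, 0).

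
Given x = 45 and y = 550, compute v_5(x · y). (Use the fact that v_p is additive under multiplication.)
v_5(24750) = 3

v_p(x) = 1 (factor: 45 = 5^1 · 9); v_p(y) = 2 (factor: 550 = 5^2 · 22). Additivity: v_p(xy) = v_p(x) + v_p(y) = 1 + 2 = 3. (Direct check: xy = 24750 = 5^3 · (198).)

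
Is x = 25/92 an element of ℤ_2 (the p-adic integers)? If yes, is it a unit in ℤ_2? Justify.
x ∉ ℤ_2 (v_2(x) = -2 < 0)

ℤ_2 = {x ∈ ℚ_2 : v_2(x) ≥ 0} and ℤ_2^× = {x ∈ ℤ_2 : v_2(x) = 0}. Here v_2(25/92) = v_2(num) − v_2(den) = -2; compare against these criteria.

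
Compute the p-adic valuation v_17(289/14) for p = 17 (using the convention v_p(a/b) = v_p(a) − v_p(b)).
v_17(289/14) = 2

Factor powers of 17 from the numerator and denominator of the reduced fraction: 289 = 17^2 · 1 and 14 = 17^0 · 14. Apply v_p(a/b) = v_p(a) − v_p(b): v_17(289/14) = 2 − 0 = 2.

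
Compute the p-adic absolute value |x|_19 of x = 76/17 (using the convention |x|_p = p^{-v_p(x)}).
|76/17|_19 = 1/19

Step 1 — compute v_19(x) by factoring powers of 19 out of the numerator and denominator: v_19(76/17) = 1. Step 2 — apply |x|_p = p^{-v_p(x)} = 19^{-1} = 1/19.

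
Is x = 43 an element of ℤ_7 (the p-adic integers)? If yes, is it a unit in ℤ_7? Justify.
x ∈ ℤ_7^× (unit); v_7(x) = 0

ℤ_7 = {x ∈ ℚ_7 : v_7(x) ≥ 0} and ℤ_7^× = {x ∈ ℤ_7 : v_7(x) = 0}. Here v_7(43) = v_7(num) − v_7(den) = 0; compare against these criteria.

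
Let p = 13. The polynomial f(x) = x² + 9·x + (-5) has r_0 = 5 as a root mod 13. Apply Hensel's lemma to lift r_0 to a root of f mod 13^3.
r_2 = 1656 (mod 2197)

Hensel: r_{i+1} = r_i − f(r_i)·(f′(r_i))^{-1} mod 13^{i+2}, f′(x) = 2x + 9. Iterate:
  r_0 = 5 (mod 13)
  r_1 = 135 (mod 169)
  r_2 = 1656 (mod 2197)
Final: r = 1656 satisfies f(r) ≡ 0 mod 13^3.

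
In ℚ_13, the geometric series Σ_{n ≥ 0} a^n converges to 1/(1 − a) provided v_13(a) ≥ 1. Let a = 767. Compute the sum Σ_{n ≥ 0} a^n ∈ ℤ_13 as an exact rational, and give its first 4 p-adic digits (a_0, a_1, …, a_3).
Σ a^n = 1/(1 − a) = -1/766;  first 4 digits = (1, 7, 1, 0)

v_13(a) = 1 ≥ 1, so the series converges in ℤ_13 to 1/(1 − a) = 1/(1 − 767) = -1/766. Expand this rational in ℤ_13: compute digits iteratively via d_i = x_i mod 13, x_{i+1} = (x_i − d_i)/13. The first 4 digits are (1, 7, 1, 0).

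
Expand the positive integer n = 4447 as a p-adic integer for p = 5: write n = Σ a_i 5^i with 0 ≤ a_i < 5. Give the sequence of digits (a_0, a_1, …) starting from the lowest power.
(a_0, a_1, …) = (2, 4, 2, 0, 2, 1)

Repeated division by 5 gives the digits low-to-high: 4447 = 2 + 4·5^1 + 2·5^2 + 2·5^4 + 1·5^5. Digit sequence: (2, 4, 2, 0, 2, 1).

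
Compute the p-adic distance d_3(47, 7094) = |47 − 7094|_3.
d_3(47, 7094) = 1/243

Step 1 — x − y = 47 − 7094 = -7047. Step 2 — v_3(-7047) = 5 (factor: -7047 = −(3^5 · 29); the sign does not affect v_p). Step 3 — |x − y|_3 = 3^{-5} = 1/243.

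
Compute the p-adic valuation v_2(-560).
v_2(-560) = 4

v_2(n) is the largest exponent k such that 2^k divides n. Factor out: -560 = -2^4 · 35. (Sign doesn't affect v_p.) So v_2(-560) = 4.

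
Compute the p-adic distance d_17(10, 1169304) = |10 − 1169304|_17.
d_17(10, 1169304) = 1/83521

Step 1 — x − y = 10 − 1169304 = -1169294. Step 2 — v_17(-1169294) = 4 (factor: -1169294 = −(17^4 · 14); the sign does not affect v_p). Step 3 — |x − y|_17 = 17^{-4} = 1/83521.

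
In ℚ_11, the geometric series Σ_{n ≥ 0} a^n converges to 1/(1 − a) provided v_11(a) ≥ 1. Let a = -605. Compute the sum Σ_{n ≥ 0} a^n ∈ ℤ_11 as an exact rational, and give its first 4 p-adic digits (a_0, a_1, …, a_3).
Σ a^n = 1/(1 − a) = 1/606;  first 4 digits = (1, 0, 6, 10)

v_11(a) = 2 ≥ 1, so the series converges in ℤ_11 to 1/(1 − a) = 1/(1 − (-605)) = 1/606. Expand this rational in ℤ_11: compute digits iteratively via d_i = x_i mod 11, x_{i+1} = (x_i − d_i)/11. The first 4 digits are (1, 0, 6, 10).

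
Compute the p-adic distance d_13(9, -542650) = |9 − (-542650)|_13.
d_13(9, -542650) = 1/28561

Step 1 — x − y = 9 − (-542650) = 542659. Step 2 — v_13(542659) = 4 (factor: 542659 = (13^4 · 19); the sign does not affect v_p). Step 3 — |x − y|_13 = 13^{-4} = 1/28561.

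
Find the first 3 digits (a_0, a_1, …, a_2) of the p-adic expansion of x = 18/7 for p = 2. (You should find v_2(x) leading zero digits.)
(a_0, …, a_2) = (0, 1, 1)

v_2(18/7) = 1, so a_0 = ... = a_0 = 0. Factor out: x = 2^1 · u with u = 9/7 a unit in ℤ_2. Expand u iteratively via a_{v+i} = u_i mod 2, u_{i+1} = (u_i − a_{v+i})/2:
  u_0 = 9/7;  a_1 = 1;  u_1 = (u_0 − 1)/2 = 1/7
  u_1 = 1/7;  a_2 = 1;  u_2 = (u_1 − 1)/2 = -3/7
Digits: (0, 1, 1).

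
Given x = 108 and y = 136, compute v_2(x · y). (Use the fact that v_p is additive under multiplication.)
v_2(14688) = 5

v_p(x) = 2 (factor: 108 = 2^2 · 27); v_p(y) = 3 (factor: 136 = 2^3 · 17). Additivity: v_p(xy) = v_p(x) + v_p(y) = 2 + 3 = 5. (Direct check: xy = 14688 = 2^5 · (459).)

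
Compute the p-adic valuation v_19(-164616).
v_19(-164616) = 3

v_19(n) is the largest exponent k such that 19^k divides n. Factor out: -164616 = -19^3 · 24. (Sign doesn't affect v_p.) So v_19(-164616) = 3.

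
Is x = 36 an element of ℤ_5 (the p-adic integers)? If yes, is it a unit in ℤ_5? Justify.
x ∈ ℤ_5^× (unit); v_5(x) = 0

ℤ_5 = {x ∈ ℚ_5 : v_5(x) ≥ 0} and ℤ_5^× = {x ∈ ℤ_5 : v_5(x) = 0}. Here v_5(36) = v_5(num) − v_5(den) = 0; compare against these criteria.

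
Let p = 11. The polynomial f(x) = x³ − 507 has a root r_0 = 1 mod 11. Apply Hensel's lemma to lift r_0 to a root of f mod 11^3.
r_2 = 1299 (mod 1331)

Hensel: r_{i+1} = r_i − f(r_i)/f′(r_i) mod 11^{i+2}, where f′(x) = 3x². Iterate:
  r_0 = 1 (mod 11)
  r_1 = 89 (mod 121)
  r_2 = 1299 (mod 1331)
Final: r = 1299 with f(r) ≡ 0 mod 11^3.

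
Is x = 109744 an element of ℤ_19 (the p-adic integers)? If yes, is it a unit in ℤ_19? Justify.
x ∈ ℤ_19 but not a unit; v_19(x) = 3 > 0

ℤ_19 = {x ∈ ℚ_19 : v_19(x) ≥ 0} and ℤ_19^× = {x ∈ ℤ_19 : v_19(x) = 0}. Here v_19(109744) = v_19(num) − v_19(den) = 3; compare against these criteria.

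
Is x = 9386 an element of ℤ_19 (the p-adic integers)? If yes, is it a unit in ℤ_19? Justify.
x ∈ ℤ_19 but not a unit; v_19(x) = 2 > 0

ℤ_19 = {x ∈ ℚ_19 : v_19(x) ≥ 0} and ℤ_19^× = {x ∈ ℤ_19 : v_19(x) = 0}. Here v_19(9386) = v_19(num) − v_19(den) = 2; compare against these criteria.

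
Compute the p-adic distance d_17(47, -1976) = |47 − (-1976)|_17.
d_17(47, -1976) = 1/289

Step 1 — x − y = 47 − (-1976) = 2023. Step 2 — v_17(2023) = 2 (factor: 2023 = (17^2 · 7); the sign does not affect v_p). Step 3 — |x − y|_17 = 17^{-2} = 1/289.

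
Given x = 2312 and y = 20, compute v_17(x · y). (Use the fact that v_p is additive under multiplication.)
v_17(46240) = 2

v_p(x) = 2 (factor: 2312 = 17^2 · 8); v_p(y) = 0 (factor: 20 = 17^0 · 20). Additivity: v_p(xy) = v_p(x) + v_p(y) = 2 + 0 = 2. (Direct check: xy = 46240 = 17^2 · (160).)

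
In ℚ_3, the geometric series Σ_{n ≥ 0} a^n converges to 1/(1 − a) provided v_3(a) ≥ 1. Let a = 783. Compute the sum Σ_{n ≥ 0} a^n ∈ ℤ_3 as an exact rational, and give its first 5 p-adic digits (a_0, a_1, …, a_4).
Σ a^n = 1/(1 − a) = -1/782;  first 5 digits = (1, 0, 0, 2, 0)

v_3(a) = 3 ≥ 1, so the series converges in ℤ_3 to 1/(1 − a) = 1/(1 − 783) = -1/782. Expand this rational in ℤ_3: compute digits iteratively via d_i = x_i mod 3, x_{i+1} = (x_i − d_i)/3. The first 5 digits are (1, 0, 0, 2, 0).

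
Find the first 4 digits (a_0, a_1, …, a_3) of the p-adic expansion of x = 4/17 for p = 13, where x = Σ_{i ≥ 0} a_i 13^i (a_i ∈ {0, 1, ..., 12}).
(a_0, …, a_3) = (1, 3, 12, 9)

v_13(4/17) = 0 (numerator and denominator both coprime to 13), so x ∈ ℤ_13^×. Compute digits iteratively via a_i = x_i mod 13, x_{i+1} = (x_i − a_i)/13, with x_0 = x:
  x_0 = 4/17;  a_0 = 1;  x_1 = (x_0 − 1)/13 = -1/17
  x_1 = -1/17;  a_1 = 3;  x_2 = (x_1 − 3)/13 = -4/17
  x_2 = -4/17;  a_2 = 12;  x_3 = (x_2 − 12)/13 = -16/17
  x_3 = -16/17;  a_3 = 9;  x_4 = (x_3 − 9)/13 = -13/17
Digits: (1, 3, 12, 9).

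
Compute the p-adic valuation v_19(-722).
v_19(-722) = 2

v_19(n) is the largest exponent k such that 19^k divides n. Factor out: -722 = -19^2 · 2. (Sign doesn't affect v_p.) So v_19(-722) = 2.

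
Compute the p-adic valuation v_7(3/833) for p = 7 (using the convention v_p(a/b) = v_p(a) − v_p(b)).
v_7(3/833) = -2

Factor powers of 7 from the numerator and denominator of the reduced fraction: 3 = 7^0 · 3 and 833 = 7^2 · 17. Apply v_p(a/b) = v_p(a) − v_p(b): v_7(3/833) = 0 − 2 = -2.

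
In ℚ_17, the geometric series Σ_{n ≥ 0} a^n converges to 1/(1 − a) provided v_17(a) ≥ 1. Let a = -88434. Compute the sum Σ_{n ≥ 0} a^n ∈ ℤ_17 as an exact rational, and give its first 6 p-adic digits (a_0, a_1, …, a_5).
Σ a^n = 1/(1 − a) = 1/88435;  first 6 digits = (1, 0, 0, 16, 15, 16)

v_17(a) = 3 ≥ 1, so the series converges in ℤ_17 to 1/(1 − a) = 1/(1 − (-88434)) = 1/88435. Expand this rational in ℤ_17: compute digits iteratively via d_i = x_i mod 17, x_{i+1} = (x_i − d_i)/17. The first 6 digits are (1, 0, 0, 16, 15, 16).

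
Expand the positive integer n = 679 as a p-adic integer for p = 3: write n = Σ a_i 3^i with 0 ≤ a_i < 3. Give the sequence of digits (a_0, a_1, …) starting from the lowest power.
(a_0, a_1, …) = (1, 1, 0, 1, 2, 2)

Repeated division by 3 gives the digits low-to-high: 679 = 1 + 1·3^1 + 1·3^3 + 2·3^4 + 2·3^5. Digit sequence: (1, 1, 0, 1, 2, 2).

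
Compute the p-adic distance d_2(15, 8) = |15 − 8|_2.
d_2(15, 8) = 1

Step 1 — x − y = 15 − 8 = 7. Step 2 — v_2(7) = 0 (factor: 7 = (2^0 · 7); the sign does not affect v_p). Step 3 — |x − y|_2 = 2^{0} = 1.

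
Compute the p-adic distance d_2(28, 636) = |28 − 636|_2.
d_2(28, 636) = 1/32

Step 1 — x − y = 28 − 636 = -608. Step 2 — v_2(-608) = 5 (factor: -608 = −(2^5 · 19); the sign does not affect v_p). Step 3 — |x − y|_2 = 2^{-5} = 1/32.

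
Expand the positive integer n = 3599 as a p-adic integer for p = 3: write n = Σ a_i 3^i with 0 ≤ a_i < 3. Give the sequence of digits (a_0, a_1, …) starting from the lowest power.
(a_0, a_1, …) = (2, 2, 0, 1, 2, 2, 1, 1)

Repeated division by 3 gives the digits low-to-high: 3599 = 2 + 2·3^1 + 1·3^3 + 2·3^4 + 2·3^5 + 1·3^6 + 1·3^7. Digit sequence: (2, 2, 0, 1, 2, 2, 1, 1).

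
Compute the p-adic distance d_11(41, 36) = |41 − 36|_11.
d_11(41, 36) = 1

Step 1 — x − y = 41 − 36 = 5. Step 2 — v_11(5) = 0 (factor: 5 = (11^0 · 5); the sign does not affect v_p). Step 3 — |x − y|_11 = 11^{0} = 1.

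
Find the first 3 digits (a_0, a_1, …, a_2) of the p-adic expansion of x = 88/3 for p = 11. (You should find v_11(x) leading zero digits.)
(a_0, …, a_2) = (0, 10, 3)

v_11(88/3) = 1, so a_0 = ... = a_0 = 0. Factor out: x = 11^1 · u with u = 8/3 a unit in ℤ_11. Expand u iteratively via a_{v+i} = u_i mod 11, u_{i+1} = (u_i − a_{v+i})/11:
  u_0 = 8/3;  a_1 = 10;  u_1 = (u_0 − 10)/11 = -2/3
  u_1 = -2/3;  a_2 = 3;  u_2 = (u_1 − 3)/11 = -1/3
Digits: (0, 10, 3).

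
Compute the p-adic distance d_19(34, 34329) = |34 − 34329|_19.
d_19(34, 34329) = 1/6859

Step 1 — x − y = 34 − 34329 = -34295. Step 2 — v_19(-34295) = 3 (factor: -34295 = −(19^3 · 5); the sign does not affect v_p). Step 3 — |x − y|_19 = 19^{-3} = 1/6859.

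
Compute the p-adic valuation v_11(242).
v_11(242) = 2

v_11(n) is the largest exponent k such that 11^k divides n. Factor out: 242 = 11^2 · 2. (Sign doesn't affect v_p.) So v_11(242) = 2.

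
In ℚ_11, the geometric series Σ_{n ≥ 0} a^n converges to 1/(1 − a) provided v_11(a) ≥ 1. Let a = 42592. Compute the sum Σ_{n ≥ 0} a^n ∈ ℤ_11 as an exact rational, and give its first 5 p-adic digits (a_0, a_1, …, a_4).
Σ a^n = 1/(1 − a) = -1/42591;  first 5 digits = (1, 0, 0, 10, 2)

v_11(a) = 3 ≥ 1, so the series converges in ℤ_11 to 1/(1 − a) = 1/(1 − 42592) = -1/42591. Expand this rational in ℤ_11: compute digits iteratively via d_i = x_i mod 11, x_{i+1} = (x_i − d_i)/11. The first 5 digits are (1, 0, 0, 10, 2).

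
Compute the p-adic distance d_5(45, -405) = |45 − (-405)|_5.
d_5(45, -405) = 1/25

Step 1 — x − y = 45 − (-405) = 450. Step 2 — v_5(450) = 2 (factor: 450 = (5^2 · 18); the sign does not affect v_p). Step 3 — |x − y|_5 = 5^{-2} = 1/25.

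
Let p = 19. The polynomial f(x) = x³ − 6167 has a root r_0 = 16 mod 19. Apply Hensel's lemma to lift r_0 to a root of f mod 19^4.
r_3 = 64217 (mod 130321)

Hensel: r_{i+1} = r_i − f(r_i)/f′(r_i) mod 19^{i+2}, where f′(x) = 3x². Iterate:
  r_0 = 16 (mod 19)
  r_1 = 320 (mod 361)
  r_2 = 2486 (mod 6859)
  r_3 = 64217 (mod 130321)
Final: r = 64217 with f(r) ≡ 0 mod 19^4.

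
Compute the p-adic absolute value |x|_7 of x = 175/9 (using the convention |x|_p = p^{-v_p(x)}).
|175/9|_7 = 1/7

Step 1 — compute v_7(x) by factoring powers of 7 out of the numerator and denominator: v_7(175/9) = 1. Step 2 — apply |x|_p = p^{-v_p(x)} = 7^{-1} = 1/7.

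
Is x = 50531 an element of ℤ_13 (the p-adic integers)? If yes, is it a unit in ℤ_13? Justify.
x ∈ ℤ_13 but not a unit; v_13(x) = 3 > 0

ℤ_13 = {x ∈ ℚ_13 : v_13(x) ≥ 0} and ℤ_13^× = {x ∈ ℤ_13 : v_13(x) = 0}. Here v_13(50531) = v_13(num) − v_13(den) = 3; compare against these criteria.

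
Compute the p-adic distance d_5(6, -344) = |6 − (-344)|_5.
d_5(6, -344) = 1/25

Step 1 — x − y = 6 − (-344) = 350. Step 2 — v_5(350) = 2 (factor: 350 = (5^2 · 14); the sign does not affect v_p). Step 3 — |x − y|_5 = 5^{-2} = 1/25.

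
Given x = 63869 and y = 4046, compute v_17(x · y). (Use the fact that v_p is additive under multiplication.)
v_17(258413974) = 5

v_p(x) = 3 (factor: 63869 = 17^3 · 13); v_p(y) = 2 (factor: 4046 = 17^2 · 14). Additivity: v_p(xy) = v_p(x) + v_p(y) = 3 + 2 = 5. (Direct check: xy = 258413974 = 17^5 · (182).)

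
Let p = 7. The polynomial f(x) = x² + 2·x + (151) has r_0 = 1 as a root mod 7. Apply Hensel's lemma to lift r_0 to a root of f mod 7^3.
r_2 = 85 (mod 343)

Hensel: r_{i+1} = r_i − f(r_i)·(f′(r_i))^{-1} mod 7^{i+2}, f′(x) = 2x + 2. Iterate:
  r_0 = 1 (mod 7)
  r_1 = 36 (mod 49)
  r_2 = 85 (mod 343)
Final: r = 85 satisfies f(r) ≡ 0 mod 7^3.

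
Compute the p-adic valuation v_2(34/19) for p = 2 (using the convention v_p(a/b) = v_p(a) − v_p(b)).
v_2(34/19) = 1

Factor powers of 2 from the numerator and denominator of the reduced fraction: 34 = 2^1 · 17 and 19 = 2^0 · 19. Apply v_p(a/b) = v_p(a) − v_p(b): v_2(34/19) = 1 − 0 = 1.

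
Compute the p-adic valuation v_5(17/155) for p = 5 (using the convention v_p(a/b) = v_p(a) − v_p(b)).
v_5(17/155) = -1

Factor powers of 5 from the numerator and denominator of the reduced fraction: 17 = 5^0 · 17 and 155 = 5^1 · 31. Apply v_p(a/b) = v_p(a) − v_p(b): v_5(17/155) = 0 − 1 = -1.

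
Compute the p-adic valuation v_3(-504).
v_3(-504) = 2

v_3(n) is the largest exponent k such that 3^k divides n. Factor out: -504 = -3^2 · 56. (Sign doesn't affect v_p.) So v_3(-504) = 2.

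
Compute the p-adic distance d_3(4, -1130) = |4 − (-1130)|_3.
d_3(4, -1130) = 1/81

Step 1 — x − y = 4 − (-1130) = 1134. Step 2 — v_3(1134) = 4 (factor: 1134 = (3^4 · 14); the sign does not affect v_p). Step 3 — |x − y|_3 = 3^{-4} = 1/81.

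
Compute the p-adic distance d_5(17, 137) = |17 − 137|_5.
d_5(17, 137) = 1/5

Step 1 — x − y = 17 − 137 = -120. Step 2 — v_5(-120) = 1 (factor: -120 = −(5^1 · 24); the sign does not affect v_p). Step 3 — |x − y|_5 = 5^{-1} = 1/5.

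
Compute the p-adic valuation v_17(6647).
v_17(6647) = 2

v_17(n) is the largest exponent k such that 17^k divides n. Factor out: 6647 = 17^2 · 23. (Sign doesn't affect v_p.) So v_17(6647) = 2.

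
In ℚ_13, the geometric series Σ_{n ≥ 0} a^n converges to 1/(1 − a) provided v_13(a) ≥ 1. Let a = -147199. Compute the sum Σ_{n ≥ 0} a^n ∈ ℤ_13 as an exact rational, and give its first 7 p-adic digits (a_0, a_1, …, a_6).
Σ a^n = 1/(1 − a) = 1/147200;  first 7 digits = (1, 0, 0, 11, 7, 12, 3)

v_13(a) = 3 ≥ 1, so the series converges in ℤ_13 to 1/(1 − a) = 1/(1 − (-147199)) = 1/147200. Expand this rational in ℤ_13: compute digits iteratively via d_i = x_i mod 13, x_{i+1} = (x_i − d_i)/13. The first 7 digits are (1, 0, 0, 11, 7, 12, 3).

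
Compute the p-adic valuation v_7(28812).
v_7(28812) = 4

v_7(n) is the largest exponent k such that 7^k divides n. Factor out: 28812 = 7^4 · 12. (Sign doesn't affect v_p.) So v_7(28812) = 4.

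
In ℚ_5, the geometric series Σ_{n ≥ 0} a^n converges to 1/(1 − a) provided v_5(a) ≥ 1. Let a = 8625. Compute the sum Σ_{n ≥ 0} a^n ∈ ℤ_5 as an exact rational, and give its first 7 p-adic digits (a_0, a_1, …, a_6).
Σ a^n = 1/(1 − a) = -1/8624;  first 7 digits = (1, 0, 0, 4, 3, 2, 1)

v_5(a) = 3 ≥ 1, so the series converges in ℤ_5 to 1/(1 − a) = 1/(1 − 8625) = -1/8624. Expand this rational in ℤ_5: compute digits iteratively via d_i = x_i mod 5, x_{i+1} = (x_i − d_i)/5. The first 7 digits are (1, 0, 0, 4, 3, 2, 1).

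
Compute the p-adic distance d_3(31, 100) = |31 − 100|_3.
d_3(31, 100) = 1/3

Step 1 — x − y = 31 − 100 = -69. Step 2 — v_3(-69) = 1 (factor: -69 = −(3^1 · 23); the sign does not affect v_p). Step 3 — |x − y|_3 = 3^{-1} = 1/3.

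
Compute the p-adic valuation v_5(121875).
v_5(121875) = 5

v_5(n) is the largest exponent k such that 5^k divides n. Factor out: 121875 = 5^5 · 39. (Sign doesn't affect v_p.) So v_5(121875) = 5.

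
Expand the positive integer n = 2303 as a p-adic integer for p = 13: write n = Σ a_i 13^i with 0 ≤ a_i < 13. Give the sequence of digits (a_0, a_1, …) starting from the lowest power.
(a_0, a_1, …) = (2, 8, 0, 1)

Repeated division by 13 gives the digits low-to-high: 2303 = 2 + 8·13^1 + 1·13^3. Digit sequence: (2, 8, 0, 1).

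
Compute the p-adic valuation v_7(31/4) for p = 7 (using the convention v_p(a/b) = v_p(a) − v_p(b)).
v_7(31/4) = 0

Factor powers of 7 from the numerator and denominator of the reduced fraction: 31 = 7^0 · 31 and 4 = 7^0 · 4. Apply v_p(a/b) = v_p(a) − v_p(b): v_7(31/4) = 0 − 0 = 0.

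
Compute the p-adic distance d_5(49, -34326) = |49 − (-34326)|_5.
d_5(49, -34326) = 1/3125

Step 1 — x − y = 49 − (-34326) = 34375. Step 2 — v_5(34375) = 5 (factor: 34375 = (5^5 · 11); the sign does not affect v_p). Step 3 — |x − y|_5 = 5^{-5} = 1/3125.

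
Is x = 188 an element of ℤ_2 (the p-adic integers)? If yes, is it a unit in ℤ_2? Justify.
x ∈ ℤ_2 but not a unit; v_2(x) = 2 > 0

ℤ_2 = {x ∈ ℚ_2 : v_2(x) ≥ 0} and ℤ_2^× = {x ∈ ℤ_2 : v_2(x) = 0}. Here v_2(188) = v_2(num) − v_2(den) = 2; compare against these criteria.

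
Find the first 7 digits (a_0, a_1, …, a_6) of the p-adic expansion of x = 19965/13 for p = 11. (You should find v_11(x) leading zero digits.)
(a_0, …, a_6) = (0, 0, 0, 2, 5, 8, 6)

v_11(19965/13) = 3, so a_0 = ... = a_2 = 0. Factor out: x = 11^3 · u with u = 15/13 a unit in ℤ_11. Expand u iteratively via a_{v+i} = u_i mod 11, u_{i+1} = (u_i − a_{v+i})/11:
  u_0 = 15/13;  a_3 = 2;  u_1 = (u_0 − 2)/11 = -1/13
  u_1 = -1/13;  a_4 = 5;  u_2 = (u_1 − 5)/11 = -6/13
  u_2 = -6/13;  a_5 = 8;  u_3 = (u_2 − 8)/11 = -10/13
  u_3 = -10/13;  a_6 = 6;  u_4 = (u_3 − 6)/11 = -8/13
Digits: (0, 0, 0, 2, 5, 8, 6).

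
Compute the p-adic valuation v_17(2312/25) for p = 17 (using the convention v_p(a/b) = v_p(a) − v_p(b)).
v_17(2312/25) = 2

Factor powers of 17 from the numerator and denominator of the reduced fraction: 2312 = 17^2 · 8 and 25 = 17^0 · 25. Apply v_p(a/b) = v_p(a) − v_p(b): v_17(2312/25) = 2 − 0 = 2.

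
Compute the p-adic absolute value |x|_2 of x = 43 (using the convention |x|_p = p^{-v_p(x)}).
|43|_2 = 1

Step 1 — compute v_2(x) by factoring powers of 2 out of the numerator and denominator: v_2(43) = 0. Step 2 — apply |x|_p = p^{-v_p(x)} = 2^{0} = 1.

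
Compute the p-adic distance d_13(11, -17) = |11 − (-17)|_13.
d_13(11, -17) = 1

Step 1 — x − y = 11 − (-17) = 28. Step 2 — v_13(28) = 0 (factor: 28 = (13^0 · 28); the sign does not affect v_p). Step 3 — |x − y|_13 = 13^{0} = 1.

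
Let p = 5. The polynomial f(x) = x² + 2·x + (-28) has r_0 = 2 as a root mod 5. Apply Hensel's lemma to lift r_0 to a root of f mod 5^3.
r_2 = 22 (mod 125)

Hensel: r_{i+1} = r_i − f(r_i)·(f′(r_i))^{-1} mod 5^{i+2}, f′(x) = 2x + 2. Iterate:
  r_0 = 2 (mod 5)
  r_1 = 22 (mod 25)
  r_2 = 22 (mod 125)
Final: r = 22 satisfies f(r) ≡ 0 mod 5^3.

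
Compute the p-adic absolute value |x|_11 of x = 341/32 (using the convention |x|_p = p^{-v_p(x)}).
|341/32|_11 = 1/11

Step 1 — compute v_11(x) by factoring powers of 11 out of the numerator and denominator: v_11(341/32) = 1. Step 2 — apply |x|_p = p^{-v_p(x)} = 11^{-1} = 1/11.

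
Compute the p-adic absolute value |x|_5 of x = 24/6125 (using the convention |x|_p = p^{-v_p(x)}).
|24/6125|_5 = 125

Step 1 — compute v_5(x) by factoring powers of 5 out of the numerator and denominator: v_5(24/6125) = -3. Step 2 — apply |x|_p = p^{-v_p(x)} = 5^{3} = 125.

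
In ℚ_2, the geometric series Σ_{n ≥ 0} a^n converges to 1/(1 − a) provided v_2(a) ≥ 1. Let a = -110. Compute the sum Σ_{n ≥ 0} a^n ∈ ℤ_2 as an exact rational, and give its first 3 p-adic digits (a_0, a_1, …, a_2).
Σ a^n = 1/(1 − a) = 1/111;  first 3 digits = (1, 1, 1)

v_2(a) = 1 ≥ 1, so the series converges in ℤ_2 to 1/(1 − a) = 1/(1 − (-110)) = 1/111. Expand this rational in ℤ_2: compute digits iteratively via d_i = x_i mod 2, x_{i+1} = (x_i − d_i)/2. The first 3 digits are (1, 1, 1).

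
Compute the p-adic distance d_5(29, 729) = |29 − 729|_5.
d_5(29, 729) = 1/25

Step 1 — x − y = 29 − 729 = -700. Step 2 — v_5(-700) = 2 (factor: -700 = −(5^2 · 28); the sign does not affect v_p). Step 3 — |x − y|_5 = 5^{-2} = 1/25.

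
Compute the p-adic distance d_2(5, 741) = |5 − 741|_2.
d_2(5, 741) = 1/32

Step 1 — x − y = 5 − 741 = -736. Step 2 — v_2(-736) = 5 (factor: -736 = −(2^5 · 23); the sign does not affect v_p). Step 3 — |x − y|_2 = 2^{-5} = 1/32.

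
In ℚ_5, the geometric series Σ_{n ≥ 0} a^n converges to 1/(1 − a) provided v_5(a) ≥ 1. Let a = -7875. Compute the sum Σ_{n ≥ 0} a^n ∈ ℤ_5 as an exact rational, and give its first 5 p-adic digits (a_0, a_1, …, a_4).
Σ a^n = 1/(1 − a) = 1/7876;  first 5 digits = (1, 0, 0, 2, 2)

v_5(a) = 3 ≥ 1, so the series converges in ℤ_5 to 1/(1 − a) = 1/(1 − (-7875)) = 1/7876. Expand this rational in ℤ_5: compute digits iteratively via d_i = x_i mod 5, x_{i+1} = (x_i − d_i)/5. The first 5 digits are (1, 0, 0, 2, 2).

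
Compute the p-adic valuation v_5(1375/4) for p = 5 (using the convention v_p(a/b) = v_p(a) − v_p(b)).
v_5(1375/4) = 3

Factor powers of 5 from the numerator and denominator of the reduced fraction: 1375 = 5^3 · 11 and 4 = 5^0 · 4. Apply v_p(a/b) = v_p(a) − v_p(b): v_5(1375/4) = 3 − 0 = 3.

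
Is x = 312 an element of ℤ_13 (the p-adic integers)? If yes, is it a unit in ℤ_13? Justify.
x ∈ ℤ_13 but not a unit; v_13(x) = 1 > 0

ℤ_13 = {x ∈ ℚ_13 : v_13(x) ≥ 0} and ℤ_13^× = {x ∈ ℤ_13 : v_13(x) = 0}. Here v_13(312) = v_13(num) − v_13(den) = 1; compare against these criteria.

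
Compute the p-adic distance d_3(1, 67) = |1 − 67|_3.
d_3(1, 67) = 1/3

Step 1 — x − y = 1 − 67 = -66. Step 2 — v_3(-66) = 1 (factor: -66 = −(3^1 · 22); the sign does not affect v_p). Step 3 — |x − y|_3 = 3^{-1} = 1/3.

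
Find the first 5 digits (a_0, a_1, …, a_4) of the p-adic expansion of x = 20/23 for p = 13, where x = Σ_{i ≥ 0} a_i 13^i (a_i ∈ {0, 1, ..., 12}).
(a_0, …, a_4) = (2, 5, 3, 2, 10)

v_13(20/23) = 0 (numerator and denominator both coprime to 13), so x ∈ ℤ_13^×. Compute digits iteratively via a_i = x_i mod 13, x_{i+1} = (x_i − a_i)/13, with x_0 = x:
  x_0 = 20/23;  a_0 = 2;  x_1 = (x_0 − 2)/13 = -2/23
  x_1 = -2/23;  a_1 = 5;  x_2 = (x_1 − 5)/13 = -9/23
  x_2 = -9/23;  a_2 = 3;  x_3 = (x_2 − 3)/13 = -6/23
  x_3 = -6/23;  a_3 = 2;  x_4 = (x_3 − 2)/13 = -4/23
  x_4 = -4/23;  a_4 = 10;  x_5 = (x_4 − 10)/13 = -18/23
Digits: (2, 5, 3, 2, 10).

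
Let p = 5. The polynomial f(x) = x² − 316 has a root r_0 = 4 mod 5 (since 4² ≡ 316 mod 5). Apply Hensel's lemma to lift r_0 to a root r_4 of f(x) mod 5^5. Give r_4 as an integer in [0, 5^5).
r_4 = 354 (mod 3125)

Hensel's recurrence: r_{i+1} = r_i − f(r_i)·(f′(r_i))^{-1} mod 5^{i+2}, with f′(x) = 2x. Iterate:
  r_0 = 4 (mod 5)
  r_1 = 4 (mod 25)
  r_2 = 104 (mod 125)
  r_3 = 354 (mod 625)
  r_4 = 354 (mod 3125)
Final: r_4 = 354, and one checks f(r_4) ≡ 0 mod 5^5.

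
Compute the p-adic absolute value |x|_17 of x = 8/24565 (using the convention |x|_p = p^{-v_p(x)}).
|8/24565|_17 = 4913

Step 1 — compute v_17(x) by factoring powers of 17 out of the numerator and denominator: v_17(8/24565) = -3. Step 2 — apply |x|_p = p^{-v_p(x)} = 17^{3} = 4913.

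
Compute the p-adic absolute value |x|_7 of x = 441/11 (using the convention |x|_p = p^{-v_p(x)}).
|441/11|_7 = 1/49

Step 1 — compute v_7(x) by factoring powers of 7 out of the numerator and denominator: v_7(441/11) = 2. Step 2 — apply |x|_p = p^{-v_p(x)} = 7^{-2} = 1/49.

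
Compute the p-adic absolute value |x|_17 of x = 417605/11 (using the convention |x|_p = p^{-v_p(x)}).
|417605/11|_17 = 1/83521

Step 1 — compute v_17(x) by factoring powers of 17 out of the numerator and denominator: v_17(417605/11) = 4. Step 2 — apply |x|_p = p^{-v_p(x)} = 17^{-4} = 1/83521.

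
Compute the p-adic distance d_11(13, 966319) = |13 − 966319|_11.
d_11(13, 966319) = 1/161051

Step 1 — x − y = 13 − 966319 = -966306. Step 2 — v_11(-966306) = 5 (factor: -966306 = −(11^5 · 6); the sign does not affect v_p). Step 3 — |x − y|_11 = 11^{-5} = 1/161051.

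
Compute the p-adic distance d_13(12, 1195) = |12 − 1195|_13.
d_13(12, 1195) = 1/169

Step 1 — x − y = 12 − 1195 = -1183. Step 2 — v_13(-1183) = 2 (factor: -1183 = −(13^2 · 7); the sign does not affect v_p). Step 3 — |x − y|_13 = 13^{-2} = 1/169.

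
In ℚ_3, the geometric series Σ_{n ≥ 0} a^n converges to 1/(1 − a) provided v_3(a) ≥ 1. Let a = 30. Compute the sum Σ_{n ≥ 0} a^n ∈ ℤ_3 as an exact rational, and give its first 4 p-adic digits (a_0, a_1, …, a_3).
Σ a^n = 1/(1 − a) = -1/29;  first 4 digits = (1, 1, 1, 2)

v_3(a) = 1 ≥ 1, so the series converges in ℤ_3 to 1/(1 − a) = 1/(1 − 30) = -1/29. Expand this rational in ℤ_3: compute digits iteratively via d_i = x_i mod 3, x_{i+1} = (x_i − d_i)/3. The first 4 digits are (1, 1, 1, 2).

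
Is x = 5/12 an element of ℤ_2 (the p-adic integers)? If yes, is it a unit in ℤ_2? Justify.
x ∉ ℤ_2 (v_2(x) = -2 < 0)

ℤ_2 = {x ∈ ℚ_2 : v_2(x) ≥ 0} and ℤ_2^× = {x ∈ ℤ_2 : v_2(x) = 0}. Here v_2(5/12) = v_2(num) − v_2(den) = -2; compare against these criteria.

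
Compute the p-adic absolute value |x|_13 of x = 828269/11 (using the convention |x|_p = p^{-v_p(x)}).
|828269/11|_13 = 1/28561

Step 1 — compute v_13(x) by factoring powers of 13 out of the numerator and denominator: v_13(828269/11) = 4. Step 2 — apply |x|_p = p^{-v_p(x)} = 13^{-4} = 1/28561.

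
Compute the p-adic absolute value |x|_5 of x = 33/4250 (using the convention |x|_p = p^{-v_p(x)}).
|33/4250|_5 = 125

Step 1 — compute v_5(x) by factoring powers of 5 out of the numerator and denominator: v_5(33/4250) = -3. Step 2 — apply |x|_p = p^{-v_p(x)} = 5^{3} = 125.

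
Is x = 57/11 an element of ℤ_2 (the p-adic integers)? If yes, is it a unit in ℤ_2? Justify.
x ∈ ℤ_2^× (unit); v_2(x) = 0

ℤ_2 = {x ∈ ℚ_2 : v_2(x) ≥ 0} and ℤ_2^× = {x ∈ ℤ_2 : v_2(x) = 0}. Here v_2(57/11) = v_2(num) − v_2(den) = 0; compare against these criteria.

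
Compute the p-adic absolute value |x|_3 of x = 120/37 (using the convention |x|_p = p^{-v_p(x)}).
|120/37|_3 = 1/3

Step 1 — compute v_3(x) by factoring powers of 3 out of the numerator and denominator: v_3(120/37) = 1. Step 2 — apply |x|_p = p^{-v_p(x)} = 3^{-1} = 1/3.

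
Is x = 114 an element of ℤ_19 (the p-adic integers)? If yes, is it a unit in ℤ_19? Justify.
x ∈ ℤ_19 but not a unit; v_19(x) = 1 > 0

ℤ_19 = {x ∈ ℚ_19 : v_19(x) ≥ 0} and ℤ_19^× = {x ∈ ℤ_19 : v_19(x) = 0}. Here v_19(114) = v_19(num) − v_19(den) = 1; compare against these criteria.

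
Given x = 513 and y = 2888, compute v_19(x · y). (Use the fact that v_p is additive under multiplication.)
v_19(1481544) = 3

v_p(x) = 1 (factor: 513 = 19^1 · 27); v_p(y) = 2 (factor: 2888 = 19^2 · 8). Additivity: v_p(xy) = v_p(x) + v_p(y) = 1 + 2 = 3. (Direct check: xy = 1481544 = 19^3 · (216).)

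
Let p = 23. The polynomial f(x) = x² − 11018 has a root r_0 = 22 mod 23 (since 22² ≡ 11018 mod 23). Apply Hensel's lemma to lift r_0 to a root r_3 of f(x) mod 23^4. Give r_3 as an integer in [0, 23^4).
r_3 = 208471 (mod 279841)

Hensel's recurrence: r_{i+1} = r_i − f(r_i)·(f′(r_i))^{-1} mod 23^{i+2}, with f′(x) = 2x. Iterate:
  r_0 = 22 (mod 23)
  r_1 = 45 (mod 529)
  r_2 = 1632 (mod 12167)
  r_3 = 208471 (mod 279841)
Final: r_3 = 208471, and one checks f(r_3) ≡ 0 mod 23^4.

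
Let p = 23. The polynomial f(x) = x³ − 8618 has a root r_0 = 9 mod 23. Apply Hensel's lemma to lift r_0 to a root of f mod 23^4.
r_3 = 147393 (mod 279841)

Hensel: r_{i+1} = r_i − f(r_i)/f′(r_i) mod 23^{i+2}, where f′(x) = 3x². Iterate:
  r_0 = 9 (mod 23)
  r_1 = 331 (mod 529)
  r_2 = 1389 (mod 12167)
  r_3 = 147393 (mod 279841)
Final: r = 147393 with f(r) ≡ 0 mod 23^4.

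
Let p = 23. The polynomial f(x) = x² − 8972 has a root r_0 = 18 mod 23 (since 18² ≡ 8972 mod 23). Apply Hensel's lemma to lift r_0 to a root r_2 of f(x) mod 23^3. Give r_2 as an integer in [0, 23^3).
r_2 = 8252 (mod 12167)

Hensel's recurrence: r_{i+1} = r_i − f(r_i)·(f′(r_i))^{-1} mod 23^{i+2}, with f′(x) = 2x. Iterate:
  r_0 = 18 (mod 23)
  r_1 = 317 (mod 529)
  r_2 = 8252 (mod 12167)
Final: r_2 = 8252, and one checks f(r_2) ≡ 0 mod 23^3.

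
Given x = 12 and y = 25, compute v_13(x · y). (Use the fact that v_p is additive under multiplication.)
v_13(300) = 0

v_p(x) = 0 (factor: 12 = 13^0 · 12); v_p(y) = 0 (factor: 25 = 13^0 · 25). Additivity: v_p(xy) = v_p(x) + v_p(y) = 0 + 0 = 0. (Direct check: xy = 300 = 13^0 · (300).)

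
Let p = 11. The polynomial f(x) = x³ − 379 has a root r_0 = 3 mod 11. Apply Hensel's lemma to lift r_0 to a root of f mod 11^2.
r_1 = 25 (mod 121)

Hensel: r_{i+1} = r_i − f(r_i)/f′(r_i) mod 11^{i+2}, where f′(x) = 3x². Iterate:
  r_0 = 3 (mod 11)
  r_1 = 25 (mod 121)
Final: r = 25 with f(r) ≡ 0 mod 11^2.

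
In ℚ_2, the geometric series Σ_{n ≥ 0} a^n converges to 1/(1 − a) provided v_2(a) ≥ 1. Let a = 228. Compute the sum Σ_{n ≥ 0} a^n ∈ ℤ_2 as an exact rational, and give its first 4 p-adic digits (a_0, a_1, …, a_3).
Σ a^n = 1/(1 − a) = -1/227;  first 4 digits = (1, 0, 1, 0)

v_2(a) = 2 ≥ 1, so the series converges in ℤ_2 to 1/(1 − a) = 1/(1 − 228) = -1/227. Expand this rational in ℤ_2: compute digits iteratively via d_i = x_i mod 2, x_{i+1} = (x_i − d_i)/2. The first 4 digits are (1, 0, 1, 0).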